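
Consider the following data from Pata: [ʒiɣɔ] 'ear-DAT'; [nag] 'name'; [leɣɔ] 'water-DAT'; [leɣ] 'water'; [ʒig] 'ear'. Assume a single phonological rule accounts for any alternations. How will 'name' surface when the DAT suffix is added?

[naɣɔ]

The root 'ear' surfaces as [ʒiɣɔ] and [ʒig], with a stem-final [ɣ] ~ [g] alternation.
The stem 'water' ([leɣɔ], [leɣ]) shows [ɣ] unchanged in both environments, so [ɣ] cannot be basic with [g] derived in isolation.
The alternation reflects intervocalic spirantization: voiced stops become fricatives between vowels. /g/ is underlying.
From [nag] the stem 'name' is /nag/; between vowels this yields [naɣɔ].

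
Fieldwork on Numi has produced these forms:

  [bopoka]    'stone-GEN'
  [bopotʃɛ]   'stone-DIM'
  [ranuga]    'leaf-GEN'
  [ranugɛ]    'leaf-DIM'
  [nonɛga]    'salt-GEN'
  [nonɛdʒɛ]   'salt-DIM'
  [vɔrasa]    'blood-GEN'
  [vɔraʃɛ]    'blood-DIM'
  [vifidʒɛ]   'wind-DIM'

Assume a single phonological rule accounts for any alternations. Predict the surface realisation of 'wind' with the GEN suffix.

The stem for 'salt' ends in [g] in [nonɛga] but [dʒ] in [nonɛdʒɛ].
But 'leaf' keeps [g] in both environments ([ranuga], [ranugɛ]), so there is no rule changing /g/ to [dʒ] before the DIM suffix.
The alternation reflects depalatalization: palato-alveolar /tʃ/, /dʒ/ and /ʃ/ become [k], [g] and [s] when no front vowel follows. /dʒ/ is underlying.
The one attested form of 'wind', [vifidʒɛ], shows underlying /vifidʒ/. Applying the same rule when no front vowel follows gives [vifiga].

[vifiga]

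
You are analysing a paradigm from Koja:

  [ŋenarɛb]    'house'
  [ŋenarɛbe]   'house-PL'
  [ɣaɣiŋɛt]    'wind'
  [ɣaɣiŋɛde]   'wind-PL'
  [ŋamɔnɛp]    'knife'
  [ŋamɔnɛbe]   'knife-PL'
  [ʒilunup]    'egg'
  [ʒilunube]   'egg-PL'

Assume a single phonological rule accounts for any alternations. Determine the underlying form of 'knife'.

/ŋamɔnɛp/

The stem for 'knife' ends in [p] in [ŋamɔnɛp] but [b] in [ŋamɔnɛbe].
But 'house' keeps [b] in both environments ([ŋenarɛb], [ŋenarɛbe]), so there is no rule changing /b/ to [p] in isolation.
The alternation reflects intervocalic voicing: voiceless stops become voiced between vowels. /p/ is underlying.
So 'knife' = /ŋamɔnɛp/.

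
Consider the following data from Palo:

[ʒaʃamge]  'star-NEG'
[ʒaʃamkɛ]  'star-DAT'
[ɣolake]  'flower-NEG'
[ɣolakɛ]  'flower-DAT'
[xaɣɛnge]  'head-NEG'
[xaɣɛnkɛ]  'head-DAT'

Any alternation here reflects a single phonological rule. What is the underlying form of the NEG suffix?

The NEG morpheme has two allomorphs, [-ge] and [-ke].
The DAT suffix, which begins with [k], is invariant after every stem; so [k] is not altered by any rule here.
The NEG suffix is therefore /-ge/ underlyingly, with post-vocalic devoicing: voiced stops become voiceless after a vowel.

/-ge/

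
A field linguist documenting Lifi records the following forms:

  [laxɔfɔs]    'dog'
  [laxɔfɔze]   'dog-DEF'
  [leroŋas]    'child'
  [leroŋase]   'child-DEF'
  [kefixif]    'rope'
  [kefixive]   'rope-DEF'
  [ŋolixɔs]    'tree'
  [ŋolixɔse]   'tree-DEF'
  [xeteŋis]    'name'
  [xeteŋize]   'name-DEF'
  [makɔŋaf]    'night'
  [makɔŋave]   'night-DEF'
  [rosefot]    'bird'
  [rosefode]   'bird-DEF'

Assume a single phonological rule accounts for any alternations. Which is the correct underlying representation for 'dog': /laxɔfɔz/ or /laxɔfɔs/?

In [laxɔfɔs] and [laxɔfɔze] the final segment of 'dog' alternates: [s] ~ [z].
The stem 'tree' ([ŋolixɔs], [ŋolixɔse]) shows [s] unchanged in both environments, so [s] cannot be basic with [z] derived before the DEF suffix.
The alternation reflects word-final obstruent devoicing: voiced obstruents become voiceless word-finally. /z/ is underlying.

/laxɔfɔz/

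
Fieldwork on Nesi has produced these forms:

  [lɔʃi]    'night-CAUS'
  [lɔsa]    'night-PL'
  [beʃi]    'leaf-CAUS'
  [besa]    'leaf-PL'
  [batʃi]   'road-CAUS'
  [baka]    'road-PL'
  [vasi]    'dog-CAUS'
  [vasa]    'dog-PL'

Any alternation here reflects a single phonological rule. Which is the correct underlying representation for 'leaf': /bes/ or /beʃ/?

'leaf' shows [ʃ] ~ [s] at the end of the stem ([beʃi] vs [besa]).
If /s/ were underlying and a rule turned it into [ʃ] before the CAUS suffix, 'dog' would also alternate; but it has [s] in both [vasi] and [vasa].
Therefore /ʃ/ is basic and [s] is derived by depalatalization (palato-alveolar /tʃ/ and /ʃ/ become [k] and [s] when no front vowel follows).

/beʃ/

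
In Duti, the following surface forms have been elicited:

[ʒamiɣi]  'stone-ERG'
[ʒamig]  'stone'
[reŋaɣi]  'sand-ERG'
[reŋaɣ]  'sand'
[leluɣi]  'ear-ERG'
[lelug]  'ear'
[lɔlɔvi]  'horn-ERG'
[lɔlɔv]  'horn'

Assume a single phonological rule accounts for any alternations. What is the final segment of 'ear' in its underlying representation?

The stem for 'ear' ends in [ɣ] in [leluɣi] but [g] in [lelug].
The stem 'sand' ([reŋaɣi], [reŋaɣ]) shows [ɣ] unchanged in both environments, so [ɣ] cannot be basic with [g] derived in isolation.
So /g/ is underlying, and a rule of intervocalic spirantization — voiced stops become fricatives between vowels — gives [ɣ].

/g/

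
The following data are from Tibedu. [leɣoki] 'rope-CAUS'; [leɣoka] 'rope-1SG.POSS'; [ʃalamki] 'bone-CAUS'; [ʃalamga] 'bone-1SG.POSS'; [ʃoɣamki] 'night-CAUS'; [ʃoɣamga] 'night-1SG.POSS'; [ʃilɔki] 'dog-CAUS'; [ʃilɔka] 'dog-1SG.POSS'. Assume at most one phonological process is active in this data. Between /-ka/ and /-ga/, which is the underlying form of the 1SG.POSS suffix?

/-ga/

The 1SG.POSS suffix surfaces as [-ga] and [-ka], depending on the final segment of the stem.
By contrast the CAUS suffix keeps its initial [k] throughout — that segment must be underlying.
So the underlying form is /-ga/, and voiced stops become voiceless after a vowel.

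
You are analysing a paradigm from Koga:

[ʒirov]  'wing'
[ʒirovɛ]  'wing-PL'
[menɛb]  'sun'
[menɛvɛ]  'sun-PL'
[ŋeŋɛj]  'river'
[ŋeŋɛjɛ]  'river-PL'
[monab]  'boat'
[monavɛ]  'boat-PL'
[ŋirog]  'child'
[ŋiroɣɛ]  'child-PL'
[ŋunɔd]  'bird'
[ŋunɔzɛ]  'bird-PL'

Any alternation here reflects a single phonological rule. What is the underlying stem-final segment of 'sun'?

/b/

The root 'sun' surfaces as [menɛb] and [menɛvɛ], with a stem-final [b] ~ [v] alternation.
But 'wing' keeps [v] in both environments ([ʒirov], [ʒirovɛ]), so there is no rule changing /v/ to [b] in isolation.
The alternation reflects intervocalic spirantization: voiced stops become fricatives between vowels. /b/ is underlying.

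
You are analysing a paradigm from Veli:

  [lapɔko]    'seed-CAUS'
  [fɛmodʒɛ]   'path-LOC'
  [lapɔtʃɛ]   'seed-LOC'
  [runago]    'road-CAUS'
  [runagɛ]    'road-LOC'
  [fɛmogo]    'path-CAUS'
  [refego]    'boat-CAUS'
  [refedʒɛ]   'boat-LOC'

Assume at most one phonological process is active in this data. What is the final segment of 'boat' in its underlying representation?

/dʒ/

'boat' shows [g] ~ [dʒ] at the end of the stem ([refego] vs [refedʒɛ]).
Compare 'road', with invariant [g] in [runago] and [runagɛ]: an analysis with underlying /g/ and a rule producing [dʒ] before the LOC suffix would wrongly predict alternation here too.
The underlying segment must be /dʒ/; palato-alveolar /tʃ/ and /dʒ/ become [k] and [g] when no front vowel follows, yielding [g] there.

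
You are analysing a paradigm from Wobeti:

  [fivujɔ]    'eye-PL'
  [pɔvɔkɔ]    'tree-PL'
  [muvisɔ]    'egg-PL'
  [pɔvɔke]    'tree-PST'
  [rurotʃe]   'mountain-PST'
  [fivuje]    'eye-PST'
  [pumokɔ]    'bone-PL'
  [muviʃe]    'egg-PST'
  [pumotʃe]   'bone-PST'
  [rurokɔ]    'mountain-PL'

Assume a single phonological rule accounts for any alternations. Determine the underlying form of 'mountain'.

The stem for 'mountain' ends in [k] in [rurokɔ] but [tʃ] in [rurotʃe].
But 'tree' keeps [k] in both environments ([pɔvɔkɔ], [pɔvɔke]), so there is no rule changing /k/ to [tʃ] before the PST suffix.
Therefore /tʃ/ is basic and [k] is derived by depalatalization (palato-alveolar /tʃ/ and /ʃ/ become [k] and [s] when no front vowel follows).
Hence 'mountain' is /rurotʃ/ underlyingly.

/rurotʃ/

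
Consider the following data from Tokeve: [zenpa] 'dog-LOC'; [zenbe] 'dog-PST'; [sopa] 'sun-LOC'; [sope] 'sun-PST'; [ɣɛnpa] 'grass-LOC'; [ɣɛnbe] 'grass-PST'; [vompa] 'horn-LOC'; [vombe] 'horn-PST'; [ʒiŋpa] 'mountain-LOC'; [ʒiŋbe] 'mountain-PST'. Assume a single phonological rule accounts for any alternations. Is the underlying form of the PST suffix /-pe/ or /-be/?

The PST suffix surfaces as [-be] and [-pe], depending on the final segment of the stem.
The LOC suffix, which begins with [p], is invariant after every stem; so [p] is not altered by any rule here.
The PST suffix is therefore /-be/ underlyingly, with post-vocalic devoicing: voiced stops become voiceless after a vowel.

/-be/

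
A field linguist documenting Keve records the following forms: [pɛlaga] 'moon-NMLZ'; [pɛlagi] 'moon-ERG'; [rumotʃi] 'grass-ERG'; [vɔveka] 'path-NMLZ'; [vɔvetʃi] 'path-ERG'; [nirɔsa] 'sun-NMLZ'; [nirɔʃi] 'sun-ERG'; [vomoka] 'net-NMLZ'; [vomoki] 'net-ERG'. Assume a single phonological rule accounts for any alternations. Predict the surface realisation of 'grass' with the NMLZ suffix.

The root 'path' surfaces as [vɔveka] and [vɔvetʃi], with a stem-final [k] ~ [tʃ] alternation.
The stem 'net' ([vomoka], [vomoki]) shows [k] unchanged in both environments, so [k] cannot be basic with [tʃ] derived before the ERG suffix.
Therefore /tʃ/ is basic and [k] is derived by depalatalization (palato-alveolar /tʃ/ and /ʃ/ become [k] and [s] when no front vowel follows).
The one attested form of 'grass', [rumotʃi], shows underlying /rumotʃ/. Applying the same rule when no front vowel follows gives [rumoka].

[rumoka]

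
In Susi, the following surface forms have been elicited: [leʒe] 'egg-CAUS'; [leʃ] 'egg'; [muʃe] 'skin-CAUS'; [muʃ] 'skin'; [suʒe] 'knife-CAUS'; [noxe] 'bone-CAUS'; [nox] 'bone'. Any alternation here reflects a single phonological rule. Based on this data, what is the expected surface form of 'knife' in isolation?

The root 'egg' surfaces as [leʒe] and [leʃ], with a stem-final [ʒ] ~ [ʃ] alternation.
Compare 'skin', with invariant [ʃ] in [muʃe] and [muʃ]: an analysis with underlying /ʃ/ and a rule producing [ʒ] before the CAUS suffix would wrongly predict alternation here too.
The underlying segment must be /ʒ/; voiced obstruents become voiceless word-finally, yielding [ʃ] there.
From [suʒe] the stem 'knife' is /suʒ/; word-finally this yields [suʃ].

[suʃ]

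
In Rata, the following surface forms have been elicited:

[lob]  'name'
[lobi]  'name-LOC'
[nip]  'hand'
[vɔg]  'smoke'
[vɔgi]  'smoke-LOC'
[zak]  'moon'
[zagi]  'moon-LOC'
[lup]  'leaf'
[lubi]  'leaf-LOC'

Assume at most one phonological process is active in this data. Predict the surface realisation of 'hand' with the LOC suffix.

In [lup] and [lubi] the final segment of 'leaf' alternates: [p] ~ [b].
Compare 'name', with invariant [b] in [lob] and [lobi]: an analysis with underlying /b/ and a rule producing [p] in isolation would wrongly predict alternation here too.
So /p/ is underlying, and a rule of intervocalic voicing — voiceless stops become voiced between vowels — gives [b].
From [nip] the stem 'hand' is /nip/; between vowels this yields [nibi].

[nibi]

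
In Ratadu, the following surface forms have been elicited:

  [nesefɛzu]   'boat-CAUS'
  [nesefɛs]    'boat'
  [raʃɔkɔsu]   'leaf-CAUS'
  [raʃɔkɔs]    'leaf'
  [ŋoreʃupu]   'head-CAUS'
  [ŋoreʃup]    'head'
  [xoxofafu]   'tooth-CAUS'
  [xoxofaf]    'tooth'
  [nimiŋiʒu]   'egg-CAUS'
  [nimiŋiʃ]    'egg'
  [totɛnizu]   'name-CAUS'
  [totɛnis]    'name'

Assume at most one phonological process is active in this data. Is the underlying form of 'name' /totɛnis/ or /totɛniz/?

The stem for 'name' ends in [z] in [totɛnizu] but [s] in [totɛnis].
Compare 'leaf', with invariant [s] in [raʃɔkɔsu] and [raʃɔkɔs]: an analysis with underlying /s/ and a rule producing [z] before the CAUS suffix would wrongly predict alternation here too.
The alternation reflects word-final obstruent devoicing: voiced obstruents become voiceless word-finally. /z/ is underlying.

/totɛniz/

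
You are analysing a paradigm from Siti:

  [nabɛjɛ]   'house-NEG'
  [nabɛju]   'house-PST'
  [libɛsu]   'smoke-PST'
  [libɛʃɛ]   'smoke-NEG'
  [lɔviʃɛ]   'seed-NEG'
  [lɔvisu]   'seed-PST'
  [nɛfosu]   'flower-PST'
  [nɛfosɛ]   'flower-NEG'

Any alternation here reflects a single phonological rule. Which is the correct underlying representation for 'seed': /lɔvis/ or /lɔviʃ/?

The stem for 'seed' ends in [s] in [lɔvisu] but [ʃ] in [lɔviʃɛ].
If /s/ were underlying and a rule turned it into [ʃ] before the NEG suffix, 'flower' would also alternate; but it has [s] in both [nɛfosu] and [nɛfosɛ].
The underlying segment must be /ʃ/; palato-alveolar /ʃ/ becomes [s] when no front vowel follows, yielding [s] there.

/lɔviʃ/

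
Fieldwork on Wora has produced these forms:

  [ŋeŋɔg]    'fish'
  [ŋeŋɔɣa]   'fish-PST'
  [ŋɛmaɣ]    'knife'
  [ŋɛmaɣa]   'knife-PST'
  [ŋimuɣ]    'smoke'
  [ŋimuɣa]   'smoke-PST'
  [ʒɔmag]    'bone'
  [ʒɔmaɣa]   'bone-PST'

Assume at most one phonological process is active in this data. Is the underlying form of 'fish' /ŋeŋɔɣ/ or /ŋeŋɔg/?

/ŋeŋɔg/

The stem for 'fish' ends in [g] in [ŋeŋɔg] but [ɣ] in [ŋeŋɔɣa].
But 'smoke' keeps [ɣ] in both environments ([ŋimuɣ], [ŋimuɣa]), so there is no rule changing /ɣ/ to [g] in isolation.
Therefore /g/ is basic and [ɣ] is derived by intervocalic spirantization (voiced stops become fricatives between vowels).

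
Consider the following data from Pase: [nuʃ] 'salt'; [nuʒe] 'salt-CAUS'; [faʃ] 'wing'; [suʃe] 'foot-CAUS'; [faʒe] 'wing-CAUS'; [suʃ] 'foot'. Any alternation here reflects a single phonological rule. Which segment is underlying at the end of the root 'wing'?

'wing' shows [ʒ] ~ [ʃ] at the end of the stem ([faʒe] vs [faʃ]).
But 'foot' keeps [ʃ] in both environments ([suʃe], [suʃ]), so there is no rule changing /ʃ/ to [ʒ] before the CAUS suffix.
The alternation reflects word-final obstruent devoicing: voiced obstruents become voiceless word-finally. /ʒ/ is underlying.

/ʒ/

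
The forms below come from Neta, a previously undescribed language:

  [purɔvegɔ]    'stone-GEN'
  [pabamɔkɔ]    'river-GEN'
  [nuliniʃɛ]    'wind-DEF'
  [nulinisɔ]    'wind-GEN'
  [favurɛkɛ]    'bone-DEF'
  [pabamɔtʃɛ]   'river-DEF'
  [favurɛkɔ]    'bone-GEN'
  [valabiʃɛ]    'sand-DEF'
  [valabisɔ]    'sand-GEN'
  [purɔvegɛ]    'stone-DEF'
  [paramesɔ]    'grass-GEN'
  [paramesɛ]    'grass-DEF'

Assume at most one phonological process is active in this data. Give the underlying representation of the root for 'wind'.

'wind' shows [ʃ] ~ [s] at the end of the stem ([nuliniʃɛ] vs [nulinisɔ]).
But 'grass' keeps [s] in both environments ([paramesɛ], [paramesɔ]), so there is no rule changing /s/ to [ʃ] before the DEF suffix.
Therefore /ʃ/ is basic and [s] is derived by depalatalization (palato-alveolar /tʃ/ and /ʃ/ become [k] and [s] when no front vowel follows).
Hence 'wind' is /nuliniʃ/ underlyingly.

/nuliniʃ/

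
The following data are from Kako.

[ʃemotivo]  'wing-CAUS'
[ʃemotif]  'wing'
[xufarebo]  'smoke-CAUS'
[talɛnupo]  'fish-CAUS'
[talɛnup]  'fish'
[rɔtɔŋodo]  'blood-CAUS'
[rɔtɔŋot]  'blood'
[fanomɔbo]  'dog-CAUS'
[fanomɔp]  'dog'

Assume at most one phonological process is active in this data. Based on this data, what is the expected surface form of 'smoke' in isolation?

'dog' shows [b] ~ [p] at the end of the stem ([fanomɔbo] vs [fanomɔp]).
Compare 'fish', with invariant [p] in [talɛnupo] and [talɛnup]: an analysis with underlying /p/ and a rule producing [b] before the CAUS suffix would wrongly predict alternation here too.
The underlying segment must be /b/; voiced obstruents become voiceless word-finally, yielding [p] there.
From [xufarebo] the stem 'smoke' is /xufareb/; word-finally this yields [xufarep].

[xufarep]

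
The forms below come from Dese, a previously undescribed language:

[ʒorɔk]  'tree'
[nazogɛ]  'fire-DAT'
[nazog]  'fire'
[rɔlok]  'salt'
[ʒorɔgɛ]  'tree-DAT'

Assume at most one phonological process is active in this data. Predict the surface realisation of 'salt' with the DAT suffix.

[rɔlogɛ]

The root 'tree' surfaces as [ʒorɔk] and [ʒorɔgɛ], with a stem-final [k] ~ [g] alternation.
Compare 'fire', with invariant [g] in [nazog] and [nazogɛ]: an analysis with underlying /g/ and a rule producing [k] in isolation would wrongly predict alternation here too.
The underlying segment must be /k/; voiceless stops become voiced between vowels, yielding [g] there.
From [rɔlok] the stem 'salt' is /rɔlok/; between vowels this yields [rɔlogɛ].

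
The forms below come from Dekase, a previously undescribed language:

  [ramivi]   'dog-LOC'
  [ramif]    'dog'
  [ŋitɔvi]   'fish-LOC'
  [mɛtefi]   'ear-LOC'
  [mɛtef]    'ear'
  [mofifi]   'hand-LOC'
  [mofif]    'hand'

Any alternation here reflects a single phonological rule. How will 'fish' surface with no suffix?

The stem for 'dog' ends in [v] in [ramivi] but [f] in [ramif].
But 'ear' keeps [f] in both environments ([mɛtefi], [mɛtef]), so there is no rule changing /f/ to [v] before the LOC suffix.
Therefore /v/ is basic and [f] is derived by word-final obstruent devoicing (voiced obstruents become voiceless word-finally).
The one attested form of 'fish', [ŋitɔvi], shows underlying /ŋitɔv/. Applying the same rule word-finally gives [ŋitɔf].

[ŋitɔf]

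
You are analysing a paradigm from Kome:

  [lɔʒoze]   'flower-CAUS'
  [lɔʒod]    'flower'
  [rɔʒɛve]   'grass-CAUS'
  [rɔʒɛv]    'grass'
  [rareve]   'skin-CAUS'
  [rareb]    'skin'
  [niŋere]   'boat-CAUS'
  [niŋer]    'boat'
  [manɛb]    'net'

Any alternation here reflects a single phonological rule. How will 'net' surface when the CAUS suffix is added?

[manɛve]

'skin' shows [v] ~ [b] at the end of the stem ([rareve] vs [rareb]).
The stem 'grass' ([rɔʒɛve], [rɔʒɛv]) shows [v] unchanged in both environments, so [v] cannot be basic with [b] derived in isolation.
The alternation reflects intervocalic spirantization: voiced stops become fricatives between vowels. /b/ is underlying.
From [manɛb] the stem 'net' is /manɛb/; between vowels this yields [manɛve].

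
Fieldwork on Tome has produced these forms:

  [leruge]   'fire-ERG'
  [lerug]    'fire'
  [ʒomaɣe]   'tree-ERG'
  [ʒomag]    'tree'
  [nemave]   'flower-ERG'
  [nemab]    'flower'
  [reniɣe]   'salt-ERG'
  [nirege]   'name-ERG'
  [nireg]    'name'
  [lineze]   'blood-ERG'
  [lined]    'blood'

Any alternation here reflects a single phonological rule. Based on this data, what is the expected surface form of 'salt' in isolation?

In [ʒomaɣe] and [ʒomag] the final segment of 'tree' alternates: [ɣ] ~ [g].
But 'fire' keeps [g] in both environments ([leruge], [lerug]), so there is no rule changing /g/ to [ɣ] before the ERG suffix.
The underlying segment must be /ɣ/; voiced fricatives become stops word-finally, yielding [g] there.
From [reniɣe] the stem 'salt' is /reniɣ/; word-finally this yields [renig].

[renig]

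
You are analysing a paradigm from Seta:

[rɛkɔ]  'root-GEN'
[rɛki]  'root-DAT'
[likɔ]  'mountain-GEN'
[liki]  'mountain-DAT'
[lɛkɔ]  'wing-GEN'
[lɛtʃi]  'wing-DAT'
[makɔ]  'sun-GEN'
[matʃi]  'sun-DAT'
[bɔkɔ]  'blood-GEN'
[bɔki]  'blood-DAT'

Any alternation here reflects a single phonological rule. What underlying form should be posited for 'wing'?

/lɛtʃ/

In [lɛkɔ] and [lɛtʃi] the final segment of 'wing' alternates: [k] ~ [tʃ].
The stem 'root' ([rɛkɔ], [rɛki]) shows [k] unchanged in both environments, so [k] cannot be basic with [tʃ] derived before the DAT suffix.
The alternation reflects depalatalization: palato-alveolar /tʃ/ becomes [k] when no front vowel follows. /tʃ/ is underlying.
Hence 'wing' is /lɛtʃ/ underlyingly.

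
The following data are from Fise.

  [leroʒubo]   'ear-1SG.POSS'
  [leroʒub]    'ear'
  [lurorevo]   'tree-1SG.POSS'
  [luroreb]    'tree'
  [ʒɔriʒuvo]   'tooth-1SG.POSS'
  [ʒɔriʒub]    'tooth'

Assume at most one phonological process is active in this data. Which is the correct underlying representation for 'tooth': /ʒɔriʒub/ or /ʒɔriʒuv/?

The root 'tooth' surfaces as [ʒɔriʒuvo] and [ʒɔriʒub], with a stem-final [v] ~ [b] alternation.
But 'ear' keeps [b] in both environments ([leroʒubo], [leroʒub]), so there is no rule changing /b/ to [v] before the 1SG.POSS suffix.
The underlying segment must be /v/; voiced fricatives become stops word-finally, yielding [b] there.

/ʒɔriʒuv/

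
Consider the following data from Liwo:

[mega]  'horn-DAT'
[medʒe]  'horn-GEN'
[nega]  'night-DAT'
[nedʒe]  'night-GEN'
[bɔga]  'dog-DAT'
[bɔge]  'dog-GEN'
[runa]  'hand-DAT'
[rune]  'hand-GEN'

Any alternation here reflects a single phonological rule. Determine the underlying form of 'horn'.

'horn' shows [g] ~ [dʒ] at the end of the stem ([mega] vs [medʒe]).
The stem 'dog' ([bɔga], [bɔge]) shows [g] unchanged in both environments, so [g] cannot be basic with [dʒ] derived before the GEN suffix.
The alternation reflects depalatalization: palato-alveolar /dʒ/ becomes [g] when no front vowel follows. /dʒ/ is underlying.
The underlying form of 'horn' is therefore /medʒ/.

/medʒ/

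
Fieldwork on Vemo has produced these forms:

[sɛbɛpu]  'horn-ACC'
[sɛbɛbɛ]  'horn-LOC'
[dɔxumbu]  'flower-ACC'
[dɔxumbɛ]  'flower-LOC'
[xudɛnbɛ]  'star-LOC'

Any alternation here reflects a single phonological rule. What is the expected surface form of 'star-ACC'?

[xudɛnbu]

The ACC morpheme has two allomorphs, [-bu] and [-pu].
By contrast the LOC suffix keeps its initial [b] throughout — that segment must be underlying.
So the underlying form is /-pu/, and voiceless stops become voiced after a nasal.
After 'star', which ends in a nasal, the suffix surfaces as [-bu], giving [xudɛnbu].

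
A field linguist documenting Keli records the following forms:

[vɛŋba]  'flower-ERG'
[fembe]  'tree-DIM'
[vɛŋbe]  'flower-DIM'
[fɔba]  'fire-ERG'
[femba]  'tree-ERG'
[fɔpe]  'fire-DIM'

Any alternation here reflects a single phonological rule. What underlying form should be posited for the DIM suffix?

The DIM morpheme has two allomorphs, [-be] and [-pe].
The ERG suffix, which begins with [b], is invariant after every stem; so [b] is not altered by any rule here.
The DIM suffix is therefore /-pe/ underlyingly, with post-nasal voicing: voiceless stops become voiced after a nasal.

/-pe/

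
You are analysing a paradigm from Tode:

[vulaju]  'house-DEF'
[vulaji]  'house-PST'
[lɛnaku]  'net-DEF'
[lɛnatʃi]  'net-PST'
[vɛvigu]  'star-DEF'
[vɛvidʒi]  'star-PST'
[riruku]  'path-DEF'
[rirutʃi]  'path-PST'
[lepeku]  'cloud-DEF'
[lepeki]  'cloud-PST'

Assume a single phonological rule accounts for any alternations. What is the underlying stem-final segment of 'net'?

/tʃ/

The root 'net' surfaces as [lɛnaku] and [lɛnatʃi], with a stem-final [k] ~ [tʃ] alternation.
If /k/ were underlying and a rule turned it into [tʃ] before the PST suffix, 'cloud' would also alternate; but it has [k] in both [lepeku] and [lepeki].
So /tʃ/ is underlying, and a rule of depalatalization — palato-alveolar /tʃ/ and /dʒ/ become [k] and [g] when no front vowel follows — gives [k].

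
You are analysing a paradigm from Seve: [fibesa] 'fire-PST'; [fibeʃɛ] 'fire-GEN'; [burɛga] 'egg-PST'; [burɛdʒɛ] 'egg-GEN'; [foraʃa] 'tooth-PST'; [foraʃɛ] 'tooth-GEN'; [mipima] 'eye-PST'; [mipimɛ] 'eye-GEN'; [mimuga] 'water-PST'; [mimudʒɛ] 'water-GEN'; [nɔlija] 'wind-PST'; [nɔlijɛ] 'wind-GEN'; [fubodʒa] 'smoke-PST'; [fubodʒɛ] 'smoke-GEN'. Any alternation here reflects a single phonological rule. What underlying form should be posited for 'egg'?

/burɛg/

In [burɛga] and [burɛdʒɛ] the final segment of 'egg' alternates: [g] ~ [dʒ].
The stem 'smoke' ([fubodʒa], [fubodʒɛ]) shows [dʒ] unchanged in both environments, so [dʒ] cannot be basic with [g] derived before the PST suffix.
So /g/ is underlying, and a rule of palatalization before a front vowel — /g/ and /s/ become palato-alveolar [dʒ] and [ʃ] before a front vowel — gives [dʒ].
So 'egg' = /burɛg/.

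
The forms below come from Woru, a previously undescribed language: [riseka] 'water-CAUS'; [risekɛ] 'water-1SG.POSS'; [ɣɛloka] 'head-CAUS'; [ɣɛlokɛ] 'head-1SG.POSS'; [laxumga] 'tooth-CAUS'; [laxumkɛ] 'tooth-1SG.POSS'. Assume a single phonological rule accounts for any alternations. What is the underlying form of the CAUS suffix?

The CAUS morpheme has two allomorphs, [-ga] and [-ka].
By contrast the 1SG.POSS suffix keeps its initial [k] throughout — that segment must be underlying.
So the underlying form is /-ga/, and voiced stops become voiceless after a vowel.

/-ga/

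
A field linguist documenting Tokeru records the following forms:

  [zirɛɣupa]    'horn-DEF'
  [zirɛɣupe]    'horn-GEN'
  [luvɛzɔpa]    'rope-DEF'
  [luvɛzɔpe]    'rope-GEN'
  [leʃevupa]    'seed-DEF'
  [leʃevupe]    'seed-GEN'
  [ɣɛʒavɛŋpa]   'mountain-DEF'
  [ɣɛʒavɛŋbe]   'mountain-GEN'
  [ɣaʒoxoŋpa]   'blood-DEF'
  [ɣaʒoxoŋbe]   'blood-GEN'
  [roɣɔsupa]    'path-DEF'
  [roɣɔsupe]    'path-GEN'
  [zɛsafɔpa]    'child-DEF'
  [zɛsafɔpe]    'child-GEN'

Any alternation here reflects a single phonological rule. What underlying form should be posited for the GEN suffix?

The GEN morpheme has two allomorphs, [-be] and [-pe].
By contrast the DEF suffix keeps its initial [p] throughout — that segment must be underlying.
So the underlying form is /-be/, and voiced stops become voiceless after a vowel.

/-be/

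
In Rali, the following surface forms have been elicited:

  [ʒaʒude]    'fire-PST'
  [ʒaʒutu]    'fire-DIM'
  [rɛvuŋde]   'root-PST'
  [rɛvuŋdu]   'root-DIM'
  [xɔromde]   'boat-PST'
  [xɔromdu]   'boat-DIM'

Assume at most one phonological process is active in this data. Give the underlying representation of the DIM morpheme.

The DIM morpheme has two allomorphs, [-du] and [-tu].
By contrast the PST suffix keeps its initial [d] throughout — that segment must be underlying.
So the underlying form is /-tu/, and voiceless stops become voiced after a nasal.

/-tu/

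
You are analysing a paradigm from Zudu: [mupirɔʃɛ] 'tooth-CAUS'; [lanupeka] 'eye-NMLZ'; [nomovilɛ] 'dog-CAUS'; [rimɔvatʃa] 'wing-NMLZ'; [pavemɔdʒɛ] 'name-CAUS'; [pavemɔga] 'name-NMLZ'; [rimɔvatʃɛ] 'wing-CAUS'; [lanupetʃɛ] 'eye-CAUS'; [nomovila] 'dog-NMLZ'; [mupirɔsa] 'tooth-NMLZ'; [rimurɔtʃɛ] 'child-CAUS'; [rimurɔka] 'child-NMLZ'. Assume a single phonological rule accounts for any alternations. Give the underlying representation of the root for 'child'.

/rimurɔk/

'child' shows [k] ~ [tʃ] at the end of the stem ([rimurɔka] vs [rimurɔtʃɛ]).
Compare 'wing', with invariant [tʃ] in [rimɔvatʃa] and [rimɔvatʃɛ]: an analysis with underlying /tʃ/ and a rule producing [k] before the NMLZ suffix would wrongly predict alternation here too.
The alternation reflects palatalization before a front vowel: /k/, /g/ and /s/ become palato-alveolar [tʃ], [dʒ] and [ʃ] before a front vowel. /k/ is underlying.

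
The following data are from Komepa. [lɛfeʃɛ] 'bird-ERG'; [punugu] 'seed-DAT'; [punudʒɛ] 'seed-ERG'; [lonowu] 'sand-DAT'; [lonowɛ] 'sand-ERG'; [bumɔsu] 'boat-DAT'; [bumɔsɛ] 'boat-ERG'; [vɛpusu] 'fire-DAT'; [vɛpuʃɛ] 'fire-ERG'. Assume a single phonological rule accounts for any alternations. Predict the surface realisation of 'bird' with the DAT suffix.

[lɛfesu]

The stem for 'fire' ends in [s] in [vɛpusu] but [ʃ] in [vɛpuʃɛ].
Compare 'boat', with invariant [s] in [bumɔsu] and [bumɔsɛ]: an analysis with underlying /s/ and a rule producing [ʃ] before the ERG suffix would wrongly predict alternation here too.
So /ʃ/ is underlying, and a rule of depalatalization — palato-alveolar /dʒ/ and /ʃ/ become [g] and [s] when no front vowel follows — gives [s].
The one attested form of 'bird', [lɛfeʃɛ], shows underlying /lɛfeʃ/. Applying the same rule when no front vowel follows gives [lɛfesu].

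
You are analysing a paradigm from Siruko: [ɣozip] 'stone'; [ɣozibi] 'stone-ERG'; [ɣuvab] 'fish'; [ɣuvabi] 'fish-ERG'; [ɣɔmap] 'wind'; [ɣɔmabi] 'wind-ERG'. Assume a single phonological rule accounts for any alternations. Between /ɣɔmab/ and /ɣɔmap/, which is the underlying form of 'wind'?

/ɣɔmap/

In [ɣɔmap] and [ɣɔmabi] the final segment of 'wind' alternates: [p] ~ [b].
If /b/ were underlying and a rule turned it into [p] in isolation, 'fish' would also alternate; but it has [b] in both [ɣuvab] and [ɣuvabi].
The underlying segment must be /p/; voiceless stops become voiced between vowels, yielding [b] there.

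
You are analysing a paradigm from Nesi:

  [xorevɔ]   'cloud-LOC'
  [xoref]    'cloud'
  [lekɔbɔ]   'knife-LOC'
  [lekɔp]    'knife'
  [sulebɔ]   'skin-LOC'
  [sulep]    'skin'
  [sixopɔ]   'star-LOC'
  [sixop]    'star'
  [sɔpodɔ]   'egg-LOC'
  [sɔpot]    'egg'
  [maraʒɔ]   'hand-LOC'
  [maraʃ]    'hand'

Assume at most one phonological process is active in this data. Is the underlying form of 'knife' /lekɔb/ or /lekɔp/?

The stem for 'knife' ends in [b] in [lekɔbɔ] but [p] in [lekɔp].
The stem 'star' ([sixopɔ], [sixop]) shows [p] unchanged in both environments, so [p] cannot be basic with [b] derived before the LOC suffix.
So /b/ is underlying, and a rule of word-final obstruent devoicing — voiced obstruents become voiceless word-finally — gives [p].

/lekɔb/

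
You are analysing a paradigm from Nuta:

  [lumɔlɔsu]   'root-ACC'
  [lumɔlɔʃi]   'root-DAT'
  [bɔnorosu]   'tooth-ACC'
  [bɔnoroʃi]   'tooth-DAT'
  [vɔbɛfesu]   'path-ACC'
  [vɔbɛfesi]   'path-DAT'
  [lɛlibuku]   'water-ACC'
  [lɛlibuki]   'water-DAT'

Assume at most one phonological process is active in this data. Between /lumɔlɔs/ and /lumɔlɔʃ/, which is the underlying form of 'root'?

'root' shows [s] ~ [ʃ] at the end of the stem ([lumɔlɔsu] vs [lumɔlɔʃi]).
But 'path' keeps [s] in both environments ([vɔbɛfesu], [vɔbɛfesi]), so there is no rule changing /s/ to [ʃ] before the DAT suffix.
The alternation reflects depalatalization: palato-alveolar /ʃ/ becomes [s] when no front vowel follows. /ʃ/ is underlying.

/lumɔlɔʃ/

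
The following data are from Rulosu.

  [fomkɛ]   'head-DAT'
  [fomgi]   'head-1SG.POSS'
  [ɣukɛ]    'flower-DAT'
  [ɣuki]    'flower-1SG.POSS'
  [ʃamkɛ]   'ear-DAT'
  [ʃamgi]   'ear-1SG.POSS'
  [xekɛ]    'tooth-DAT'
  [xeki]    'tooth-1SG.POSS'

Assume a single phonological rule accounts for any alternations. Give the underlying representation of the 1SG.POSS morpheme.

The 1SG.POSS suffix surfaces as [-gi] and [-ki], depending on the final segment of the stem.
By contrast the DAT suffix keeps its initial [k] throughout — that segment must be underlying.
So the underlying form is /-gi/, and voiced stops become voiceless after a vowel.

/-gi/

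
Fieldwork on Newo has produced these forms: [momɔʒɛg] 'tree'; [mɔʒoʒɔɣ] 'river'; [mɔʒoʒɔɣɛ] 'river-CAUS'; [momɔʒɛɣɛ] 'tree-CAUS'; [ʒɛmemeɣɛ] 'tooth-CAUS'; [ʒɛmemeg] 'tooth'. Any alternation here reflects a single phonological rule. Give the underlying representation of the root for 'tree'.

In [momɔʒɛɣɛ] and [momɔʒɛg] the final segment of 'tree' alternates: [ɣ] ~ [g].
Compare 'river', with invariant [ɣ] in [mɔʒoʒɔɣɛ] and [mɔʒoʒɔɣ]: an analysis with underlying /ɣ/ and a rule producing [g] in isolation would wrongly predict alternation here too.
So /g/ is underlying, and a rule of intervocalic spirantization — voiced stops become fricatives between vowels — gives [ɣ].
The underlying form of 'tree' is therefore /momɔʒɛg/.

/momɔʒɛg/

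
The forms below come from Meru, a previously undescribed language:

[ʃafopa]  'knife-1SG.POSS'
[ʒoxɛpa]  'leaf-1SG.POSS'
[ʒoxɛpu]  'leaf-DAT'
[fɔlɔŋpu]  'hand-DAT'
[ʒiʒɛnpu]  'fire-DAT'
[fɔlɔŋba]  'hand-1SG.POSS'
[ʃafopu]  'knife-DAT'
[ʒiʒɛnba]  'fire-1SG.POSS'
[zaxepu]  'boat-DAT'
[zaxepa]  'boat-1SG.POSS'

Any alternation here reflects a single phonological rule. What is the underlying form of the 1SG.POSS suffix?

The 1SG.POSS suffix surfaces as [-ba] and [-pa], depending on the final segment of the stem.
The DAT suffix, which begins with [p], is invariant after every stem; so [p] is not altered by any rule here.
The 1SG.POSS suffix is therefore /-ba/ underlyingly, with post-vocalic devoicing: voiced stops become voiceless after a vowel.

/-ba/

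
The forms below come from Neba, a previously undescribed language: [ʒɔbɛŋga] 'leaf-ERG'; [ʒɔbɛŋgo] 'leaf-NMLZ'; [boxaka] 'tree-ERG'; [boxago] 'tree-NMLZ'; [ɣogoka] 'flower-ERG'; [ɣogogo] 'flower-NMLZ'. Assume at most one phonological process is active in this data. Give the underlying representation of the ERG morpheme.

/-ka/

The ERG morpheme has two allomorphs, [-ga] and [-ka].
By contrast the NMLZ suffix keeps its initial [g] throughout — that segment must be underlying.
The ERG suffix is therefore /-ka/ underlyingly, with post-nasal voicing: voiceless stops become voiced after a nasal.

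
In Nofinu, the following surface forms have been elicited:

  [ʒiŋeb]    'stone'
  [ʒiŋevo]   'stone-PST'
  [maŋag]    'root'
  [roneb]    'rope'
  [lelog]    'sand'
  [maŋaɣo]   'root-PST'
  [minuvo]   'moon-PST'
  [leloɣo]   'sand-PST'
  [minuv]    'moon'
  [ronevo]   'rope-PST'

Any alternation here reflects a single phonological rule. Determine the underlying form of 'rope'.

/roneb/

'rope' shows [v] ~ [b] at the end of the stem ([ronevo] vs [roneb]).
The stem 'moon' ([minuvo], [minuv]) shows [v] unchanged in both environments, so [v] cannot be basic with [b] derived in isolation.
The alternation reflects intervocalic spirantization: voiced stops become fricatives between vowels. /b/ is underlying.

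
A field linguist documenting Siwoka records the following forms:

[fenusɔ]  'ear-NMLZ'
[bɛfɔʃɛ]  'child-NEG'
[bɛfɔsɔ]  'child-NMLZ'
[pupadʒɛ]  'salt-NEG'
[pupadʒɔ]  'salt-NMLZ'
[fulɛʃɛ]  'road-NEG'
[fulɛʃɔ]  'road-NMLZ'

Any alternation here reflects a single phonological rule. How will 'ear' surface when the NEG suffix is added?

[fenuʃɛ]

In [bɛfɔʃɛ] and [bɛfɔsɔ] the final segment of 'child' alternates: [ʃ] ~ [s].
If /ʃ/ were underlying and a rule turned it into [s] before the NMLZ suffix, 'road' would also alternate; but it has [ʃ] in both [fulɛʃɛ] and [fulɛʃɔ].
The underlying segment must be /s/; /s/ becomes palato-alveolar [ʃ] before a front vowel, yielding [ʃ] there.
The one attested form of 'ear', [fenusɔ], shows underlying /fenus/. Applying the same rule before a front vowel gives [fenuʃɛ].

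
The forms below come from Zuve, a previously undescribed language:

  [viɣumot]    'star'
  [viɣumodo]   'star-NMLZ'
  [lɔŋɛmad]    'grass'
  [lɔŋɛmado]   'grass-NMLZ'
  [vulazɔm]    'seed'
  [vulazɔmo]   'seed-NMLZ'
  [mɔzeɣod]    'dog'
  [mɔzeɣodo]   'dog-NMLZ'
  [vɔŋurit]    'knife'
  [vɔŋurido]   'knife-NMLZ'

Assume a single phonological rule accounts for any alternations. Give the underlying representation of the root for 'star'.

The stem for 'star' ends in [t] in [viɣumot] but [d] in [viɣumodo].
The stem 'dog' ([mɔzeɣod], [mɔzeɣodo]) shows [d] unchanged in both environments, so [d] cannot be basic with [t] derived in isolation.
So /t/ is underlying, and a rule of intervocalic voicing — voiceless stops become voiced between vowels — gives [d].

/viɣumot/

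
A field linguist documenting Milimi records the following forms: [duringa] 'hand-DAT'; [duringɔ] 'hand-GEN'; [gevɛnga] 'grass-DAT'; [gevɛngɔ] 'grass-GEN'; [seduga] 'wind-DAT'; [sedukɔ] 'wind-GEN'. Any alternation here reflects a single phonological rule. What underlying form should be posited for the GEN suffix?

/-kɔ/

The GEN morpheme has two allomorphs, [-gɔ] and [-kɔ].
The DAT suffix, which begins with [g], is invariant after every stem; so [g] is not altered by any rule here.
The GEN suffix is therefore /-kɔ/ underlyingly, with post-nasal voicing: voiceless stops become voiced after a nasal.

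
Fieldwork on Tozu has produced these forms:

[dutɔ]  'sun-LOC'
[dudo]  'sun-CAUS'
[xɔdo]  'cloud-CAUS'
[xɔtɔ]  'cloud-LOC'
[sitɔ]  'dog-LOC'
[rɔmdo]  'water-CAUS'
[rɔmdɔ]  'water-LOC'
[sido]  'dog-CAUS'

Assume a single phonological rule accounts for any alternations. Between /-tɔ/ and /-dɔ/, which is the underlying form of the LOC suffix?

/-tɔ/

The LOC suffix surfaces as [-dɔ] and [-tɔ], depending on the final segment of the stem.
By contrast the CAUS suffix keeps its initial [d] throughout — that segment must be underlying.
So the underlying form is /-tɔ/, and voiceless stops become voiced after a nasal.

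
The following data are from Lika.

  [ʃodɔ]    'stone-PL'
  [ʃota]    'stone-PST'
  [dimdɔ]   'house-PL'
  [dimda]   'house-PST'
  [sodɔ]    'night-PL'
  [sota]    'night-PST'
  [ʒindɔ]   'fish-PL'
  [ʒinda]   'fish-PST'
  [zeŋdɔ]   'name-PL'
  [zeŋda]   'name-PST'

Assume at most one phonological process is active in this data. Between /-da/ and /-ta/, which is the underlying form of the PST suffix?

The PST suffix surfaces as [-da] and [-ta], depending on the final segment of the stem.
By contrast the PL suffix keeps its initial [d] throughout — that segment must be underlying.
The PST suffix is therefore /-ta/ underlyingly, with post-nasal voicing: voiceless stops become voiced after a nasal.

/-ta/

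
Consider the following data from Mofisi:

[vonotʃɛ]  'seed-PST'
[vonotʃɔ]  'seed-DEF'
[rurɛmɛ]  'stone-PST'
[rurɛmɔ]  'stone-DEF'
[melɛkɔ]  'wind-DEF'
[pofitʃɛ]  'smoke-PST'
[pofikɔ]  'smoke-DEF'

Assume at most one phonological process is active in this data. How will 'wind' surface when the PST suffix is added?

[melɛtʃɛ]

The root 'smoke' surfaces as [pofitʃɛ] and [pofikɔ], with a stem-final [tʃ] ~ [k] alternation.
If /tʃ/ were underlying and a rule turned it into [k] before the DEF suffix, 'seed' would also alternate; but it has [tʃ] in both [vonotʃɛ] and [vonotʃɔ].
The alternation reflects palatalization before a front vowel: /k/ becomes palato-alveolar [tʃ] before a front vowel. /k/ is underlying.
From [melɛkɔ] the stem 'wind' is /melɛk/; before a front vowel this yields [melɛtʃɛ].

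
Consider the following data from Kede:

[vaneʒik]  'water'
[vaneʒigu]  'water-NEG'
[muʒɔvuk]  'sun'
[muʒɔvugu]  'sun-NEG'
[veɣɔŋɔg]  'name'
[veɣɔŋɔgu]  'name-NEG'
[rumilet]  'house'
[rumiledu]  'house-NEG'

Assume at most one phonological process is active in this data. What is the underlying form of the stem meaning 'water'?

The root 'water' surfaces as [vaneʒik] and [vaneʒigu], with a stem-final [k] ~ [g] alternation.
The stem 'name' ([veɣɔŋɔg], [veɣɔŋɔgu]) shows [g] unchanged in both environments, so [g] cannot be basic with [k] derived in isolation.
So /k/ is underlying, and a rule of intervocalic voicing — voiceless stops become voiced between vowels — gives [g].

/vaneʒik/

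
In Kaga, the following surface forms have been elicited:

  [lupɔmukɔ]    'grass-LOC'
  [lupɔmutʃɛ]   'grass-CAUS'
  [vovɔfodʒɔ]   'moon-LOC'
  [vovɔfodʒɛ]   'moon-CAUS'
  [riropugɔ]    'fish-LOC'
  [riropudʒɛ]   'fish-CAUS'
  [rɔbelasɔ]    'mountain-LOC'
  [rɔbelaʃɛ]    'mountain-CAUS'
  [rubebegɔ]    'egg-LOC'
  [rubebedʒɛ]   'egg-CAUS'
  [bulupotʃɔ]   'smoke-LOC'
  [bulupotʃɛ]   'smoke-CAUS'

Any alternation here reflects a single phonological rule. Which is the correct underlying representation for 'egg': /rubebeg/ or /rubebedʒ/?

The stem for 'egg' ends in [g] in [rubebegɔ] but [dʒ] in [rubebedʒɛ].
If /dʒ/ were underlying and a rule turned it into [g] before the LOC suffix, 'moon' would also alternate; but it has [dʒ] in both [vovɔfodʒɔ] and [vovɔfodʒɛ].
So /g/ is underlying, and a rule of palatalization before a front vowel — /k/, /g/ and /s/ become palato-alveolar [tʃ], [dʒ] and [ʃ] before a front vowel — gives [dʒ].

/rubebeg/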